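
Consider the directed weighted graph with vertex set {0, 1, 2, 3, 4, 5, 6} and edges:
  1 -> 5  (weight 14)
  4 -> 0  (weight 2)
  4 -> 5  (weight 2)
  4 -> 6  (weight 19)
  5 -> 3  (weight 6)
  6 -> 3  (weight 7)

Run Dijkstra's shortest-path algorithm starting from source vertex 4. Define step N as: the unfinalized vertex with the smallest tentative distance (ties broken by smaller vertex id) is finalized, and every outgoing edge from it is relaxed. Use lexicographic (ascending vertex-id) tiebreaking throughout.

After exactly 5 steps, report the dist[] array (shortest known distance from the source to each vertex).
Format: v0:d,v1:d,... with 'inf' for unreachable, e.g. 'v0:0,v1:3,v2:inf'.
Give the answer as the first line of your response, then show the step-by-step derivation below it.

v0:2,v1:inf,v2:inf,v3:8,v4:0,v5:2,v6:19

step 1: dist = v0:2,v1:inf,v2:inf,v3:inf,v4:0,v5:2,v6:19
step 2: dist = v0:2,v1:inf,v2:inf,v3:inf,v4:0,v5:2,v6:19
step 3: dist = v0:2,v1:inf,v2:inf,v3:8,v4:0,v5:2,v6:19
step 4: dist = v0:2,v1:inf,v2:inf,v3:8,v4:0,v5:2,v6:19
step 5: dist = v0:2,v1:inf,v2:inf,v3:8,v4:0,v5:2,v6:19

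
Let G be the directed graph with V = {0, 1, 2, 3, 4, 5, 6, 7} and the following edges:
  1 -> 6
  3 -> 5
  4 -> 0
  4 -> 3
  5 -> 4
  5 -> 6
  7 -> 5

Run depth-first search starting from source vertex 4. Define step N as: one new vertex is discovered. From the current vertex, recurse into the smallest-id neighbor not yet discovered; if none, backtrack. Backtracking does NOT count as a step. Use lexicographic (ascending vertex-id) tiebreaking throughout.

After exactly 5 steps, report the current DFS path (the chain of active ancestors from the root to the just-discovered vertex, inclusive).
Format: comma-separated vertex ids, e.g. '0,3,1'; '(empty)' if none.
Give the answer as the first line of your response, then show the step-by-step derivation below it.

4,3,5,6

step 1: discover 4; path=4; order=4
step 2: discover 0; path=4>0; order=4,0
step 3: discover 3; path=4>3; order=4,0,3
step 4: discover 5; path=4>3>5; order=4,0,3,5
step 5: discover 6; path=4>3>5>6; order=4,0,3,5,6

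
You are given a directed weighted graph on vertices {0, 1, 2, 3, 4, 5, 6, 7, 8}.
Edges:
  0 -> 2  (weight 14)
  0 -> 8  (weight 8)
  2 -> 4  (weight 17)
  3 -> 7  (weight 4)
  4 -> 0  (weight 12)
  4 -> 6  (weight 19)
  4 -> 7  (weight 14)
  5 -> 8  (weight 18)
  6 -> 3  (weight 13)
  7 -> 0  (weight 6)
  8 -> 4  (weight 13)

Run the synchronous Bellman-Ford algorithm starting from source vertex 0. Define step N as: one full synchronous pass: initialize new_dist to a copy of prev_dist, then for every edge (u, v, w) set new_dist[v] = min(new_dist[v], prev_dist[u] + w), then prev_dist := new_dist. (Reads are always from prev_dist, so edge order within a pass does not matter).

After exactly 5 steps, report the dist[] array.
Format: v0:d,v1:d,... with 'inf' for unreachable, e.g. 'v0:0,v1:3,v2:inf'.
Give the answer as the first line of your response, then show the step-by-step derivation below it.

v0:0,v1:inf,v2:14,v3:53,v4:21,v5:inf,v6:40,v7:35,v8:8

step 1: dist = v0:0,v1:inf,v2:14,v3:inf,v4:inf,v5:inf,v6:inf,v7:inf,v8:8
step 2: dist = v0:0,v1:inf,v2:14,v3:inf,v4:21,v5:inf,v6:inf,v7:inf,v8:8
step 3: dist = v0:0,v1:inf,v2:14,v3:inf,v4:21,v5:inf,v6:40,v7:35,v8:8
step 4: dist = v0:0,v1:inf,v2:14,v3:53,v4:21,v5:inf,v6:40,v7:35,v8:8
step 5: dist = v0:0,v1:inf,v2:14,v3:53,v4:21,v5:inf,v6:40,v7:35,v8:8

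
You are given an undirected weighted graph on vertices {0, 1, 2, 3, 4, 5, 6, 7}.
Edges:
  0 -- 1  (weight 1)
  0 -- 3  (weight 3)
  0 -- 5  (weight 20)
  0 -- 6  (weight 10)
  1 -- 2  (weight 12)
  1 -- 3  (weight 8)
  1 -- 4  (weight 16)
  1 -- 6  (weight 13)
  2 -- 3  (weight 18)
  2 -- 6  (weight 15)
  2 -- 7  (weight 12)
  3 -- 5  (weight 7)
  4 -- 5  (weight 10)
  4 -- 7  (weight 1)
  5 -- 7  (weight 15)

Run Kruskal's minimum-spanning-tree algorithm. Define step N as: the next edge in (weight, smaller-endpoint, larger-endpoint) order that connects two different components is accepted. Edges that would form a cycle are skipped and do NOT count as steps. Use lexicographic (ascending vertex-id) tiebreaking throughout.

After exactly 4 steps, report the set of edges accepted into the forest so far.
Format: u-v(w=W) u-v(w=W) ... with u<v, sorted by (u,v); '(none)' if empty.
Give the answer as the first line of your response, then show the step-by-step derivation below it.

0-1(w=1) 0-3(w=3) 3-5(w=7) 4-7(w=1)

step 1: add edge 0-1 (w=1); MST = {0-1(w=1)}
step 2: add edge 4-7 (w=1); MST = {0-1(w=1) 4-7(w=1)}
step 3: add edge 0-3 (w=3); MST = {0-1(w=1) 0-3(w=3) 4-7(w=1)}
step 4: add edge 3-5 (w=7); MST = {0-1(w=1) 0-3(w=3) 3-5(w=7) 4-7(w=1)}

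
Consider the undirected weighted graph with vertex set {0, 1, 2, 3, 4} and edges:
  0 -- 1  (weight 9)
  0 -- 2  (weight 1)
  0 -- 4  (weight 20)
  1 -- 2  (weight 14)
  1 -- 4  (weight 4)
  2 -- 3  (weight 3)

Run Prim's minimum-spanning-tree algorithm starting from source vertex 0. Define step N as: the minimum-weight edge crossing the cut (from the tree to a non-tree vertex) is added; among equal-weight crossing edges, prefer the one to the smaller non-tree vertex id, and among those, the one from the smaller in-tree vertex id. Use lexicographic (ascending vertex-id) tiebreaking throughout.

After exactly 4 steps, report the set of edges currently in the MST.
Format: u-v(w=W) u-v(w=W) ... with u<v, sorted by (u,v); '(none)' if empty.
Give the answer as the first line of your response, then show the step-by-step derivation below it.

0-1(w=9) 0-2(w=1) 1-4(w=4) 2-3(w=3)

step 1: add edge 0-2 (w=1); MST = {0-2(w=1)}
step 2: add edge 2-3 (w=3); MST = {0-2(w=1) 2-3(w=3)}
step 3: add edge 0-1 (w=9); MST = {0-1(w=9) 0-2(w=1) 2-3(w=3)}
step 4: add edge 1-4 (w=4); MST = {0-1(w=9) 0-2(w=1) 1-4(w=4) 2-3(w=3)}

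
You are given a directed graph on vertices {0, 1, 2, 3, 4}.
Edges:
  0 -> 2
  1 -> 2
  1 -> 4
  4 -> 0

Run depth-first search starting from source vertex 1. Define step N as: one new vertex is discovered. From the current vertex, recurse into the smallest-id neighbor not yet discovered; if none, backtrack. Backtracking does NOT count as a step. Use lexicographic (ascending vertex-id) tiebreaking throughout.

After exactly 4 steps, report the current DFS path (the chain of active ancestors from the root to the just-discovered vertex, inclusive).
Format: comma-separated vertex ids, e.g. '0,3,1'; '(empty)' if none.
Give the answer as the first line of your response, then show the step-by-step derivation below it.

1,4,0

step 1: discover 1; path=1; order=1
step 2: discover 2; path=1>2; order=1,2
step 3: discover 4; path=1>4; order=1,2,4
step 4: discover 0; path=1>4>0; order=1,2,4,0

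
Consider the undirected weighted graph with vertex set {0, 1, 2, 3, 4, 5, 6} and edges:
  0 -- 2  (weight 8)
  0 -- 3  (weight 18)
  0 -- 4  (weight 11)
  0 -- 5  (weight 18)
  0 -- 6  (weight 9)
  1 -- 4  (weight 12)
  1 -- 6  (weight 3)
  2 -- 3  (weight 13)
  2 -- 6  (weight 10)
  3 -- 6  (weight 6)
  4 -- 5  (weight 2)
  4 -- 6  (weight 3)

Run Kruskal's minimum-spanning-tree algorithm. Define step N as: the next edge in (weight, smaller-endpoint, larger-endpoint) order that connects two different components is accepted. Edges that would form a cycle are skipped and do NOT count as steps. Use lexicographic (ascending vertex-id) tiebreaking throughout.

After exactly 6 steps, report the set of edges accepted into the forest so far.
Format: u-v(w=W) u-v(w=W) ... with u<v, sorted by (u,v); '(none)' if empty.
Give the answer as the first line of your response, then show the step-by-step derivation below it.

0-2(w=8) 0-6(w=9) 1-6(w=3) 3-6(w=6) 4-5(w=2) 4-6(w=3)

step 1: add edge 4-5 (w=2); MST = {4-5(w=2)}
step 2: add edge 1-6 (w=3); MST = {1-6(w=3) 4-5(w=2)}
step 3: add edge 4-6 (w=3); MST = {1-6(w=3) 4-5(w=2) 4-6(w=3)}
step 4: add edge 3-6 (w=6); MST = {1-6(w=3) 3-6(w=6) 4-5(w=2) 4-6(w=3)}
step 5: add edge 0-2 (w=8); MST = {0-2(w=8) 1-6(w=3) 3-6(w=6) 4-5(w=2) 4-6(w=3)}
step 6: add edge 0-6 (w=9); MST = {0-2(w=8) 0-6(w=9) 1-6(w=3) 3-6(w=6) 4-5(w=2) 4-6(w=3)}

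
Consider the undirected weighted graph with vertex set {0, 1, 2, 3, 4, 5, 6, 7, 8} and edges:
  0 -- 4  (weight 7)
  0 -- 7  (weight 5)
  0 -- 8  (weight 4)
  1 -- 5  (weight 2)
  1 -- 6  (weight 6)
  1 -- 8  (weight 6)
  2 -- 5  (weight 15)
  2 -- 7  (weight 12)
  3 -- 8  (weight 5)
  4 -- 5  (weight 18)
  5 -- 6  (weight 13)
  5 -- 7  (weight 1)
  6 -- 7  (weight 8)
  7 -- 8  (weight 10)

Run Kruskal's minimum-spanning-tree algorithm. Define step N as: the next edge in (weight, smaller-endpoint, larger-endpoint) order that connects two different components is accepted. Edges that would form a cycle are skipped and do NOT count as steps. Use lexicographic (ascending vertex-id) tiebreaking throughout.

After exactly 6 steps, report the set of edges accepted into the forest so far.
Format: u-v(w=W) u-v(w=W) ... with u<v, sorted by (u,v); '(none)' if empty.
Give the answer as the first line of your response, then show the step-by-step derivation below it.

0-7(w=5) 0-8(w=4) 1-5(w=2) 1-6(w=6) 3-8(w=5) 5-7(w=1)

step 1: add edge 5-7 (w=1); MST = {5-7(w=1)}
step 2: add edge 1-5 (w=2); MST = {1-5(w=2) 5-7(w=1)}
step 3: add edge 0-8 (w=4); MST = {0-8(w=4) 1-5(w=2) 5-7(w=1)}
step 4: add edge 0-7 (w=5); MST = {0-7(w=5) 0-8(w=4) 1-5(w=2) 5-7(w=1)}
step 5: add edge 3-8 (w=5); MST = {0-7(w=5) 0-8(w=4) 1-5(w=2) 3-8(w=5) 5-7(w=1)}
step 6: add edge 1-6 (w=6); MST = {0-7(w=5) 0-8(w=4) 1-5(w=2) 1-6(w=6) 3-8(w=5) 5-7(w=1)}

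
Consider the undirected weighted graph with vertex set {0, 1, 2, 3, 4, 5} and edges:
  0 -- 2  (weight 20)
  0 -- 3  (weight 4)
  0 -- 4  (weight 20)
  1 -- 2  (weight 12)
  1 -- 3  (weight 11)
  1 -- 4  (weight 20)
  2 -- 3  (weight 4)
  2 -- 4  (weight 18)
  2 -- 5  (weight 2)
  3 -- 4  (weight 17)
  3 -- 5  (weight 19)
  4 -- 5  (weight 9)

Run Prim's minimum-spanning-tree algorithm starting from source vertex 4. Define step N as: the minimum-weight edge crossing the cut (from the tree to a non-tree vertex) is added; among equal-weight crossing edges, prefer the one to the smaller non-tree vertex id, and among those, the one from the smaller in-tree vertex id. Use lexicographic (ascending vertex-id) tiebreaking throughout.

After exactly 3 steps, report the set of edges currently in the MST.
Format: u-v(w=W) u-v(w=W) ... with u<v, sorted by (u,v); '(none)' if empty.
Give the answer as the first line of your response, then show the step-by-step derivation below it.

2-3(w=4) 2-5(w=2) 4-5(w=9)

step 1: add edge 4-5 (w=9); MST = {4-5(w=9)}
step 2: add edge 2-5 (w=2); MST = {2-5(w=2) 4-5(w=9)}
step 3: add edge 2-3 (w=4); MST = {2-3(w=4) 2-5(w=2) 4-5(w=9)}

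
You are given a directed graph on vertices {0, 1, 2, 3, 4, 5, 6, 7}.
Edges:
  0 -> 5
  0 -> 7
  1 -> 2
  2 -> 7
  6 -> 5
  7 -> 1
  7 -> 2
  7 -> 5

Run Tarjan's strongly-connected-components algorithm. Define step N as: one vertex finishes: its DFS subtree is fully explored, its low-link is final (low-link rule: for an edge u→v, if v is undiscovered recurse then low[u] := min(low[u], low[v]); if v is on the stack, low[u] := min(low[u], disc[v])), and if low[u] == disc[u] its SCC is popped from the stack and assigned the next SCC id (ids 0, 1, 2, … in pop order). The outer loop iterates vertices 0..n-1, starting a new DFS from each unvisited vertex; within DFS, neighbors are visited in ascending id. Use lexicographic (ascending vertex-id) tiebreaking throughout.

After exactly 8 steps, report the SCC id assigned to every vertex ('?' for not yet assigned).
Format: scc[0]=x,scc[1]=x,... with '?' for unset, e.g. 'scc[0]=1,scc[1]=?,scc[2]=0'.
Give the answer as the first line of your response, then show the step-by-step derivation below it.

scc[0]=2,scc[1]=1,scc[2]=1,scc[3]=3,scc[4]=4,scc[5]=0,scc[6]=5,scc[7]=1

step 1: low=(low[0]=0,low[1]=?,low[2]=?,low[3]=?,low[4]=?,low[5]=1,low[6]=?,low[7]=?); scc=(scc[0]=?,scc[1]=?,scc[2]=?,scc[3]=?,scc[4]=?,scc[5]=0,scc[6]=?,scc[7]=?)
step 2: low=(low[0]=0,low[1]=3,low[2]=2,low[3]=?,low[4]=?,low[5]=1,low[6]=?,low[7]=2); scc=(scc[0]=?,scc[1]=?,scc[2]=?,scc[3]=?,scc[4]=?,scc[5]=0,scc[6]=?,scc[7]=?)
step 3: low=(low[0]=0,low[1]=2,low[2]=2,low[3]=?,low[4]=?,low[5]=1,low[6]=?,low[7]=2); scc=(scc[0]=?,scc[1]=?,scc[2]=?,scc[3]=?,scc[4]=?,scc[5]=0,scc[6]=?,scc[7]=?)
step 4: low=(low[0]=0,low[1]=2,low[2]=2,low[3]=?,low[4]=?,low[5]=1,low[6]=?,low[7]=2); scc=(scc[0]=?,scc[1]=1,scc[2]=1,scc[3]=?,scc[4]=?,scc[5]=0,scc[6]=?,scc[7]=1)
step 5: low=(low[0]=0,low[1]=2,low[2]=2,low[3]=?,low[4]=?,low[5]=1,low[6]=?,low[7]=2); scc=(scc[0]=2,scc[1]=1,scc[2]=1,scc[3]=?,scc[4]=?,scc[5]=0,scc[6]=?,scc[7]=1)
step 6: low=(low[0]=0,low[1]=2,low[2]=2,low[3]=5,low[4]=?,low[5]=1,low[6]=?,low[7]=2); scc=(scc[0]=2,scc[1]=1,scc[2]=1,scc[3]=3,scc[4]=?,scc[5]=0,scc[6]=?,scc[7]=1)
step 7: low=(low[0]=0,low[1]=2,low[2]=2,low[3]=5,low[4]=6,low[5]=1,low[6]=?,low[7]=2); scc=(scc[0]=2,scc[1]=1,scc[2]=1,scc[3]=3,scc[4]=4,scc[5]=0,scc[6]=?,scc[7]=1)
step 8: low=(low[0]=0,low[1]=2,low[2]=2,low[3]=5,low[4]=6,low[5]=1,low[6]=7,low[7]=2); scc=(scc[0]=2,scc[1]=1,scc[2]=1,scc[3]=3,scc[4]=4,scc[5]=0,scc[6]=5,scc[7]=1)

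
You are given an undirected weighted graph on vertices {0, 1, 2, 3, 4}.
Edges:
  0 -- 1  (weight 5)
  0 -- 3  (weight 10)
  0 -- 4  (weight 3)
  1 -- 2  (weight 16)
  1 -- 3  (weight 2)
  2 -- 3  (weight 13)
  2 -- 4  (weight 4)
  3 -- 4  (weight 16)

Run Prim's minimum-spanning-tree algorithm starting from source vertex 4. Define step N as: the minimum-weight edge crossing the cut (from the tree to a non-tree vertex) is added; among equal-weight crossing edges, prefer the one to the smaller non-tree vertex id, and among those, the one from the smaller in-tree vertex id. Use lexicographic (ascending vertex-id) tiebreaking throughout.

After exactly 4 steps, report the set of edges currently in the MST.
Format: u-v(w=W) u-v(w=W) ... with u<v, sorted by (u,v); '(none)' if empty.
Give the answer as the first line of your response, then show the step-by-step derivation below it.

0-1(w=5) 0-4(w=3) 1-3(w=2) 2-4(w=4)

step 1: add edge 0-4 (w=3); MST = {0-4(w=3)}
step 2: add edge 2-4 (w=4); MST = {0-4(w=3) 2-4(w=4)}
step 3: add edge 0-1 (w=5); MST = {0-1(w=5) 0-4(w=3) 2-4(w=4)}
step 4: add edge 1-3 (w=2); MST = {0-1(w=5) 0-4(w=3) 1-3(w=2) 2-4(w=4)}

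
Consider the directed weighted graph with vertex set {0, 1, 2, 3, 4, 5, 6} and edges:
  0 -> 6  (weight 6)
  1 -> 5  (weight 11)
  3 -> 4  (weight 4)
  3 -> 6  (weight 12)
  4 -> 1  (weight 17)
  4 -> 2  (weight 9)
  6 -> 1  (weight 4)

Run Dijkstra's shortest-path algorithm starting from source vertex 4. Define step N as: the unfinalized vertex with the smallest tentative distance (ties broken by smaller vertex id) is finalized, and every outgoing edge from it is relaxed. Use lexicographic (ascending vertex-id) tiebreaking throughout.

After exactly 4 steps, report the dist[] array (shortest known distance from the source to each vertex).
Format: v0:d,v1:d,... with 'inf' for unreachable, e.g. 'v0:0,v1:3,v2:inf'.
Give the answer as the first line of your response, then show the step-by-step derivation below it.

v0:inf,v1:17,v2:9,v3:inf,v4:0,v5:28,v6:inf

step 1: dist = v0:inf,v1:17,v2:9,v3:inf,v4:0,v5:inf,v6:inf
step 2: dist = v0:inf,v1:17,v2:9,v3:inf,v4:0,v5:inf,v6:inf
step 3: dist = v0:inf,v1:17,v2:9,v3:inf,v4:0,v5:28,v6:inf
step 4: dist = v0:inf,v1:17,v2:9,v3:inf,v4:0,v5:28,v6:inf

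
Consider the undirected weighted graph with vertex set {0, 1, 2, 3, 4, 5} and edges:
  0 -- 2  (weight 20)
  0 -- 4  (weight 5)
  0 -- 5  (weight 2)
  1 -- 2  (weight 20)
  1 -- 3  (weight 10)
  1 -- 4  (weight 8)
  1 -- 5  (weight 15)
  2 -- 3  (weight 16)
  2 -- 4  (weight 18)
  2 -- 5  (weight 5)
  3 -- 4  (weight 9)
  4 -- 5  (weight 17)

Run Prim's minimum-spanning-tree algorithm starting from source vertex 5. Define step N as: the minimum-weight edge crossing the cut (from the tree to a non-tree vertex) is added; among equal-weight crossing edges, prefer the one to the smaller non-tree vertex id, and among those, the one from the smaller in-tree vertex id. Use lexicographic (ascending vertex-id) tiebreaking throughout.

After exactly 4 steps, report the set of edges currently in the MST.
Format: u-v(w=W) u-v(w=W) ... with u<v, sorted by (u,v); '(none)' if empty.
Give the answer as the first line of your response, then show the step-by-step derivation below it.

0-4(w=5) 0-5(w=2) 1-4(w=8) 2-5(w=5)

step 1: add edge 0-5 (w=2); MST = {0-5(w=2)}
step 2: add edge 2-5 (w=5); MST = {0-5(w=2) 2-5(w=5)}
step 3: add edge 0-4 (w=5); MST = {0-4(w=5) 0-5(w=2) 2-5(w=5)}
step 4: add edge 1-4 (w=8); MST = {0-4(w=5) 0-5(w=2) 1-4(w=8) 2-5(w=5)}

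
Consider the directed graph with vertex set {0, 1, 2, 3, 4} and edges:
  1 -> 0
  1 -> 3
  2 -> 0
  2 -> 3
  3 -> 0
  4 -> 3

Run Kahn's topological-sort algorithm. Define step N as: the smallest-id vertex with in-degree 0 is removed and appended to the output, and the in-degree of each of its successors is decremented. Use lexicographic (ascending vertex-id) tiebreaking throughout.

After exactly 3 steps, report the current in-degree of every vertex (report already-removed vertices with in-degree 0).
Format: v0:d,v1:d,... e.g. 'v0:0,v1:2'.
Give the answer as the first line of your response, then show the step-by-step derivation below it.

v0:1,v1:0,v2:0,v3:0,v4:0

step 1: output 1; order=[1]; indeg=(2,0,0,2,0)
step 2: output 2; order=[1,2]; indeg=(1,0,0,1,0)
step 3: output 4; order=[1,2,4]; indeg=(1,0,0,0,0)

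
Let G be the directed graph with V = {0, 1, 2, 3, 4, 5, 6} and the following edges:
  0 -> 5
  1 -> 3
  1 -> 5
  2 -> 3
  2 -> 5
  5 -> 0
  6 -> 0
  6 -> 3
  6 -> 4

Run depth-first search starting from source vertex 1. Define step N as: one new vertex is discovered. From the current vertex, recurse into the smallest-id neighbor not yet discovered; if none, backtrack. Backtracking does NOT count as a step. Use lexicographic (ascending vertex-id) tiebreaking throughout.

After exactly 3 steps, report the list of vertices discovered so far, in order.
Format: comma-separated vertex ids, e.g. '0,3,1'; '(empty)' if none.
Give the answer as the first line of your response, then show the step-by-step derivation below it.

1,3,5

step 1: discover 1; path=1; order=1
step 2: discover 3; path=1>3; order=1,3
step 3: discover 5; path=1>5; order=1,3,5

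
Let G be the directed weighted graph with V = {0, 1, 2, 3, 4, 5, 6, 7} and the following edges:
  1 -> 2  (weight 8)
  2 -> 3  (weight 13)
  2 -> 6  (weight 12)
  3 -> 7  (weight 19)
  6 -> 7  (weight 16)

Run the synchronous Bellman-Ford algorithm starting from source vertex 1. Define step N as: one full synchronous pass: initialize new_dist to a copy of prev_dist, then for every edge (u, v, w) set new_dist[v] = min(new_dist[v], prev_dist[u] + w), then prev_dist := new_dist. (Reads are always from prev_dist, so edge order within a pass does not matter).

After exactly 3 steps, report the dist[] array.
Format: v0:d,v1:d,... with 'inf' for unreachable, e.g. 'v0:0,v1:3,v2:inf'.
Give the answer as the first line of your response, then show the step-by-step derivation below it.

v0:inf,v1:0,v2:8,v3:21,v4:inf,v5:inf,v6:20,v7:36

step 1: dist = v0:inf,v1:0,v2:8,v3:inf,v4:inf,v5:inf,v6:inf,v7:inf
step 2: dist = v0:inf,v1:0,v2:8,v3:21,v4:inf,v5:inf,v6:20,v7:inf
step 3: dist = v0:inf,v1:0,v2:8,v3:21,v4:inf,v5:inf,v6:20,v7:36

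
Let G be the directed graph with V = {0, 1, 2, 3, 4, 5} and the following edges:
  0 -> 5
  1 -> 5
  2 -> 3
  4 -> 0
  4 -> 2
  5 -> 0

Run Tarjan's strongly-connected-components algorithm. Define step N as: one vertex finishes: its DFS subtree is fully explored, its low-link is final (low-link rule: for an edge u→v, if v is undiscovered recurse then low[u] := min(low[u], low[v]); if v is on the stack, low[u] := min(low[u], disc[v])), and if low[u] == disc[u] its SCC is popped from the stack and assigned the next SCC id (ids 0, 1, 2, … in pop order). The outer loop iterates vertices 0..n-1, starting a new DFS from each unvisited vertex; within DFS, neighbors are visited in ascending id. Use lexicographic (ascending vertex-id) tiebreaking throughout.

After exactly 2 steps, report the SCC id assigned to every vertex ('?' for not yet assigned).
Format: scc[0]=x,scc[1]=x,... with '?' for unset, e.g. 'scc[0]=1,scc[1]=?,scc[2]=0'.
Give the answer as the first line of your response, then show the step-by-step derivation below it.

scc[0]=0,scc[1]=?,scc[2]=?,scc[3]=?,scc[4]=?,scc[5]=0

step 1: low=(low[0]=0,low[1]=?,low[2]=?,low[3]=?,low[4]=?,low[5]=0); scc=(scc[0]=?,scc[1]=?,scc[2]=?,scc[3]=?,scc[4]=?,scc[5]=?)
step 2: low=(low[0]=0,low[1]=?,low[2]=?,low[3]=?,low[4]=?,low[5]=0); scc=(scc[0]=0,scc[1]=?,scc[2]=?,scc[3]=?,scc[4]=?,scc[5]=0)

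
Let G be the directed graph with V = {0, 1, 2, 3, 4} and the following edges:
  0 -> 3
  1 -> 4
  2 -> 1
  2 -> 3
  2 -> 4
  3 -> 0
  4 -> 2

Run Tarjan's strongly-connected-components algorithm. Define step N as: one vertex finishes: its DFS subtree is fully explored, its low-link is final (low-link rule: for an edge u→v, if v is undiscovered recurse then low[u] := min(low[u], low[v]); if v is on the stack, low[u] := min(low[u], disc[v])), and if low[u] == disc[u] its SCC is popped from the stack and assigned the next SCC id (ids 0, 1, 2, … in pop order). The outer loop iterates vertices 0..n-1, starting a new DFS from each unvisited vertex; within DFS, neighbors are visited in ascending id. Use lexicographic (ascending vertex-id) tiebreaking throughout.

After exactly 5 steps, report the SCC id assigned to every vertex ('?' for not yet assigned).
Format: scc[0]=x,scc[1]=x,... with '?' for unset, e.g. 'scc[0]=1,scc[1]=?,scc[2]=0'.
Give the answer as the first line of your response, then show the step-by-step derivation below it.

scc[0]=0,scc[1]=1,scc[2]=1,scc[3]=0,scc[4]=1

step 1: low=(low[0]=0,low[1]=?,low[2]=?,low[3]=0,low[4]=?); scc=(scc[0]=?,scc[1]=?,scc[2]=?,scc[3]=?,scc[4]=?)
step 2: low=(low[0]=0,low[1]=?,low[2]=?,low[3]=0,low[4]=?); scc=(scc[0]=0,scc[1]=?,scc[2]=?,scc[3]=0,scc[4]=?)
step 3: low=(low[0]=0,low[1]=2,low[2]=2,low[3]=0,low[4]=3); scc=(scc[0]=0,scc[1]=?,scc[2]=?,scc[3]=0,scc[4]=?)
step 4: low=(low[0]=0,low[1]=2,low[2]=2,low[3]=0,low[4]=2); scc=(scc[0]=0,scc[1]=?,scc[2]=?,scc[3]=0,scc[4]=?)
step 5: low=(low[0]=0,low[1]=2,low[2]=2,low[3]=0,low[4]=2); scc=(scc[0]=0,scc[1]=1,scc[2]=1,scc[3]=0,scc[4]=1)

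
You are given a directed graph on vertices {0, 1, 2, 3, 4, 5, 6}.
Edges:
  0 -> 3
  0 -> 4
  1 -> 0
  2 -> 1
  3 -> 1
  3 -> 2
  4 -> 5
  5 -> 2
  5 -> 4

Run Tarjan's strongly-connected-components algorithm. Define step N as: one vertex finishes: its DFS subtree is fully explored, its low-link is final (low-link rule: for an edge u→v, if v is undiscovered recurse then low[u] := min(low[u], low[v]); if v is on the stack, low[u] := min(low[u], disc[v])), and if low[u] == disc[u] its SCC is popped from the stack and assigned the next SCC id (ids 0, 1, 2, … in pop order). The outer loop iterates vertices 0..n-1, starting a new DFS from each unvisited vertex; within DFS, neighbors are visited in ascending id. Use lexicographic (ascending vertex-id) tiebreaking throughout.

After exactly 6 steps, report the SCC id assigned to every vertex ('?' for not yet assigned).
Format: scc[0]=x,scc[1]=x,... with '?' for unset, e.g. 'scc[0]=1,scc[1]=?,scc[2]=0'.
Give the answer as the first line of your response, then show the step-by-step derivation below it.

scc[0]=0,scc[1]=0,scc[2]=0,scc[3]=0,scc[4]=0,scc[5]=0,scc[6]=?

step 1: low=(low[0]=0,low[1]=0,low[2]=?,low[3]=1,low[4]=?,low[5]=?,low[6]=?); scc=(scc[0]=?,scc[1]=?,scc[2]=?,scc[3]=?,scc[4]=?,scc[5]=?,scc[6]=?)
step 2: low=(low[0]=0,low[1]=0,low[2]=2,low[3]=0,low[4]=?,low[5]=?,low[6]=?); scc=(scc[0]=?,scc[1]=?,scc[2]=?,scc[3]=?,scc[4]=?,scc[5]=?,scc[6]=?)
step 3: low=(low[0]=0,low[1]=0,low[2]=2,low[3]=0,low[4]=?,low[5]=?,low[6]=?); scc=(scc[0]=?,scc[1]=?,scc[2]=?,scc[3]=?,scc[4]=?,scc[5]=?,scc[6]=?)
step 4: low=(low[0]=0,low[1]=0,low[2]=2,low[3]=0,low[4]=4,low[5]=3,low[6]=?); scc=(scc[0]=?,scc[1]=?,scc[2]=?,scc[3]=?,scc[4]=?,scc[5]=?,scc[6]=?)
step 5: low=(low[0]=0,low[1]=0,low[2]=2,low[3]=0,low[4]=3,low[5]=3,low[6]=?); scc=(scc[0]=?,scc[1]=?,scc[2]=?,scc[3]=?,scc[4]=?,scc[5]=?,scc[6]=?)
step 6: low=(low[0]=0,low[1]=0,low[2]=2,low[3]=0,low[4]=3,low[5]=3,low[6]=?); scc=(scc[0]=0,scc[1]=0,scc[2]=0,scc[3]=0,scc[4]=0,scc[5]=0,scc[6]=?)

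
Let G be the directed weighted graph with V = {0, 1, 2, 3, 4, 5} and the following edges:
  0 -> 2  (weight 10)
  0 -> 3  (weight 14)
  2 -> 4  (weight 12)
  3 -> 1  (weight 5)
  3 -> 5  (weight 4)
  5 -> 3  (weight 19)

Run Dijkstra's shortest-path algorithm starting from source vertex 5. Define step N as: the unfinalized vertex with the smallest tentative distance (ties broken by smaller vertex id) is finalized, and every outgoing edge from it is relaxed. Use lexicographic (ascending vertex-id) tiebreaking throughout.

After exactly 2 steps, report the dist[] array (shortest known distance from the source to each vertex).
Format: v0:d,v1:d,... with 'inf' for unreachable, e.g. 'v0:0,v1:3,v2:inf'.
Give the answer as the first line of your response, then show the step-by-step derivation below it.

v0:inf,v1:24,v2:inf,v3:19,v4:inf,v5:0

step 1: dist = v0:inf,v1:inf,v2:inf,v3:19,v4:inf,v5:0
step 2: dist = v0:inf,v1:24,v2:inf,v3:19,v4:inf,v5:0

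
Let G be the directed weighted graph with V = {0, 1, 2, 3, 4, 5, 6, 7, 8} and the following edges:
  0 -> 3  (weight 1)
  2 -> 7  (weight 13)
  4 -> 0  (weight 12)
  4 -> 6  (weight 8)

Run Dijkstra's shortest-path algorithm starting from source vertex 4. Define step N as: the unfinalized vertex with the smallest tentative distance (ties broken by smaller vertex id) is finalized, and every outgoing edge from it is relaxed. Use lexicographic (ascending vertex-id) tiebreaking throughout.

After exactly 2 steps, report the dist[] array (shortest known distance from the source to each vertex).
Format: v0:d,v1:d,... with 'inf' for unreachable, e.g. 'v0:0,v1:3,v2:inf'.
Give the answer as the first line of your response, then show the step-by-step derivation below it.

v0:12,v1:inf,v2:inf,v3:inf,v4:0,v5:inf,v6:8,v7:inf,v8:inf

step 1: dist = v0:12,v1:inf,v2:inf,v3:inf,v4:0,v5:inf,v6:8,v7:inf,v8:inf
step 2: dist = v0:12,v1:inf,v2:inf,v3:inf,v4:0,v5:inf,v6:8,v7:inf,v8:inf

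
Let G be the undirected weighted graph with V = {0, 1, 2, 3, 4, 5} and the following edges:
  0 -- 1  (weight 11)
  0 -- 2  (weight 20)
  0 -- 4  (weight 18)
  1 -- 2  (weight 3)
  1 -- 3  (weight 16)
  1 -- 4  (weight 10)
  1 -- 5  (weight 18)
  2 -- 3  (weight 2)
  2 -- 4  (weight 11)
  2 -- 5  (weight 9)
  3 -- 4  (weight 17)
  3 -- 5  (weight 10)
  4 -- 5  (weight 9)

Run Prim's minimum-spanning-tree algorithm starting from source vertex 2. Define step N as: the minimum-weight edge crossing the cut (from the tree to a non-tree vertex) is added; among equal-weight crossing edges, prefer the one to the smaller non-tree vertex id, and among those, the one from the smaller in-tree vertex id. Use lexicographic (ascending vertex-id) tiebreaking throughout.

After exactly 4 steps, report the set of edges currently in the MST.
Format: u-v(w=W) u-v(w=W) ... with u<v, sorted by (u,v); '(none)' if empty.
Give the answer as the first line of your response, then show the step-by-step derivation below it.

1-2(w=3) 2-3(w=2) 2-5(w=9) 4-5(w=9)

step 1: add edge 2-3 (w=2); MST = {2-3(w=2)}
step 2: add edge 1-2 (w=3); MST = {1-2(w=3) 2-3(w=2)}
step 3: add edge 2-5 (w=9); MST = {1-2(w=3) 2-3(w=2) 2-5(w=9)}
step 4: add edge 4-5 (w=9); MST = {1-2(w=3) 2-3(w=2) 2-5(w=9) 4-5(w=9)}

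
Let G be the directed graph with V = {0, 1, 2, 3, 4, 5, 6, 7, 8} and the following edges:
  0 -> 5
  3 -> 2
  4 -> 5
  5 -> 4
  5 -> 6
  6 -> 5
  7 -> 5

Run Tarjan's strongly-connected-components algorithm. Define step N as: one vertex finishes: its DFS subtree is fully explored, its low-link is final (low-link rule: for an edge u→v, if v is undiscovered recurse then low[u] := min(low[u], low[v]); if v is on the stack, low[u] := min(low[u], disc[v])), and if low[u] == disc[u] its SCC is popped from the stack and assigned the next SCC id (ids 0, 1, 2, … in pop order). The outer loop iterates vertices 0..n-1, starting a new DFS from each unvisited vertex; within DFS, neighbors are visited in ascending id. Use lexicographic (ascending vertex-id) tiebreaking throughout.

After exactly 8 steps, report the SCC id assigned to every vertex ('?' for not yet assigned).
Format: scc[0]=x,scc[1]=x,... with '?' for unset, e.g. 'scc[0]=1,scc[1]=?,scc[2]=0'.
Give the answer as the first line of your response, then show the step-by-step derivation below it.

scc[0]=1,scc[1]=2,scc[2]=3,scc[3]=4,scc[4]=0,scc[5]=0,scc[6]=0,scc[7]=5,scc[8]=?

step 1: low=(low[0]=0,low[1]=?,low[2]=?,low[3]=?,low[4]=1,low[5]=1,low[6]=?,low[7]=?,low[8]=?); scc=(scc[0]=?,scc[1]=?,scc[2]=?,scc[3]=?,scc[4]=?,scc[5]=?,scc[6]=?,scc[7]=?,scc[8]=?)
step 2: low=(low[0]=0,low[1]=?,low[2]=?,low[3]=?,low[4]=1,low[5]=1,low[6]=1,low[7]=?,low[8]=?); scc=(scc[0]=?,scc[1]=?,scc[2]=?,scc[3]=?,scc[4]=?,scc[5]=?,scc[6]=?,scc[7]=?,scc[8]=?)
step 3: low=(low[0]=0,low[1]=?,low[2]=?,low[3]=?,low[4]=1,low[5]=1,low[6]=1,low[7]=?,low[8]=?); scc=(scc[0]=?,scc[1]=?,scc[2]=?,scc[3]=?,scc[4]=0,scc[5]=0,scc[6]=0,scc[7]=?,scc[8]=?)
step 4: low=(low[0]=0,low[1]=?,low[2]=?,low[3]=?,low[4]=1,low[5]=1,low[6]=1,low[7]=?,low[8]=?); scc=(scc[0]=1,scc[1]=?,scc[2]=?,scc[3]=?,scc[4]=0,scc[5]=0,scc[6]=0,scc[7]=?,scc[8]=?)
step 5: low=(low[0]=0,low[1]=4,low[2]=?,low[3]=?,low[4]=1,low[5]=1,low[6]=1,low[7]=?,low[8]=?); scc=(scc[0]=1,scc[1]=2,scc[2]=?,scc[3]=?,scc[4]=0,scc[5]=0,scc[6]=0,scc[7]=?,scc[8]=?)
step 6: low=(low[0]=0,low[1]=4,low[2]=5,low[3]=?,low[4]=1,low[5]=1,low[6]=1,low[7]=?,low[8]=?); scc=(scc[0]=1,scc[1]=2,scc[2]=3,scc[3]=?,scc[4]=0,scc[5]=0,scc[6]=0,scc[7]=?,scc[8]=?)
step 7: low=(low[0]=0,low[1]=4,low[2]=5,low[3]=6,low[4]=1,low[5]=1,low[6]=1,low[7]=?,low[8]=?); scc=(scc[0]=1,scc[1]=2,scc[2]=3,scc[3]=4,scc[4]=0,scc[5]=0,scc[6]=0,scc[7]=?,scc[8]=?)
step 8: low=(low[0]=0,low[1]=4,low[2]=5,low[3]=6,low[4]=1,low[5]=1,low[6]=1,low[7]=7,low[8]=?); scc=(scc[0]=1,scc[1]=2,scc[2]=3,scc[3]=4,scc[4]=0,scc[5]=0,scc[6]=0,scc[7]=5,scc[8]=?)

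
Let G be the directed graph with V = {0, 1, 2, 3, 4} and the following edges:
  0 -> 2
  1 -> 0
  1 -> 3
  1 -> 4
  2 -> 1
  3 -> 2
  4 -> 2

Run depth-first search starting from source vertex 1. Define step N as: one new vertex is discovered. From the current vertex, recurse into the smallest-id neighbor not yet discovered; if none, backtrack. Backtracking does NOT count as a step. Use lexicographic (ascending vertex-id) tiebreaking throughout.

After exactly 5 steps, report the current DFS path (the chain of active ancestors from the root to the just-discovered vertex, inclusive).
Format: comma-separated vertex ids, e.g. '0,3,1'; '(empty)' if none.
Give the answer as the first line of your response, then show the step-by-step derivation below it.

1,4

step 1: discover 1; path=1; order=1
step 2: discover 0; path=1>0; order=1,0
step 3: discover 2; path=1>0>2; order=1,0,2
step 4: discover 3; path=1>3; order=1,0,2,3
step 5: discover 4; path=1>4; order=1,0,2,3,4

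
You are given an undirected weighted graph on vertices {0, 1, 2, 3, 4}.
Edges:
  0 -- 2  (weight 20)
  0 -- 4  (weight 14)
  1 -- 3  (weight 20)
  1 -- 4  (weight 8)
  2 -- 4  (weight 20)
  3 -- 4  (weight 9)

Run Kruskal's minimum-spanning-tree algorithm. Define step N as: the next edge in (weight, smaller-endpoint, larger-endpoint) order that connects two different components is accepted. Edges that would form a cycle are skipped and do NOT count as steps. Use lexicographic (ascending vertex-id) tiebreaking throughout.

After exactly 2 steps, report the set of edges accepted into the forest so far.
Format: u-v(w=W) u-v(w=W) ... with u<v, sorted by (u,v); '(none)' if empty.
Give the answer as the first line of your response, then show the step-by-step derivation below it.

1-4(w=8) 3-4(w=9)

step 1: add edge 1-4 (w=8); MST = {1-4(w=8)}
step 2: add edge 3-4 (w=9); MST = {1-4(w=8) 3-4(w=9)}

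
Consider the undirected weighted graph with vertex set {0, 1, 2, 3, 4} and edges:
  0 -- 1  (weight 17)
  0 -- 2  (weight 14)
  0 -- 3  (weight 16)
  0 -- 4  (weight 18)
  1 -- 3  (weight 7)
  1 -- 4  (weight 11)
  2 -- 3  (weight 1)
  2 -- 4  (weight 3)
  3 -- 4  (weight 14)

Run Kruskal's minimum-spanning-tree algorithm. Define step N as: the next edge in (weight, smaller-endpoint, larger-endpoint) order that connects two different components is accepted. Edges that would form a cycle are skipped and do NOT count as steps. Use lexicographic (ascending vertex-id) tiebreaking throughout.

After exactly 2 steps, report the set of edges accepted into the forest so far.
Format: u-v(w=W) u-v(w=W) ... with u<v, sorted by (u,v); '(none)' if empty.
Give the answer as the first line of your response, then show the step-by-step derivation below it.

2-3(w=1) 2-4(w=3)

step 1: add edge 2-3 (w=1); MST = {2-3(w=1)}
step 2: add edge 2-4 (w=3); MST = {2-3(w=1) 2-4(w=3)}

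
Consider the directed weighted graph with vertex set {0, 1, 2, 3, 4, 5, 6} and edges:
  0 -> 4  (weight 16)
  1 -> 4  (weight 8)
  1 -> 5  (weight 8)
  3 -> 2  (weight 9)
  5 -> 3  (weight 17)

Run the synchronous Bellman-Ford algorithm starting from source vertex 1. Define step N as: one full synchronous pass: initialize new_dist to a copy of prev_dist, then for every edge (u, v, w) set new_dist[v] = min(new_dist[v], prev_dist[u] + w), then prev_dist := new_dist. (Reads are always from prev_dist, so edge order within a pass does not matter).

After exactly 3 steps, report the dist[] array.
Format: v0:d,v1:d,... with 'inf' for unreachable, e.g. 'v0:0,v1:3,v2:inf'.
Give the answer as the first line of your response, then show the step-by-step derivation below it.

v0:inf,v1:0,v2:34,v3:25,v4:8,v5:8,v6:inf

step 1: dist = v0:inf,v1:0,v2:inf,v3:inf,v4:8,v5:8,v6:inf
step 2: dist = v0:inf,v1:0,v2:inf,v3:25,v4:8,v5:8,v6:inf
step 3: dist = v0:inf,v1:0,v2:34,v3:25,v4:8,v5:8,v6:inf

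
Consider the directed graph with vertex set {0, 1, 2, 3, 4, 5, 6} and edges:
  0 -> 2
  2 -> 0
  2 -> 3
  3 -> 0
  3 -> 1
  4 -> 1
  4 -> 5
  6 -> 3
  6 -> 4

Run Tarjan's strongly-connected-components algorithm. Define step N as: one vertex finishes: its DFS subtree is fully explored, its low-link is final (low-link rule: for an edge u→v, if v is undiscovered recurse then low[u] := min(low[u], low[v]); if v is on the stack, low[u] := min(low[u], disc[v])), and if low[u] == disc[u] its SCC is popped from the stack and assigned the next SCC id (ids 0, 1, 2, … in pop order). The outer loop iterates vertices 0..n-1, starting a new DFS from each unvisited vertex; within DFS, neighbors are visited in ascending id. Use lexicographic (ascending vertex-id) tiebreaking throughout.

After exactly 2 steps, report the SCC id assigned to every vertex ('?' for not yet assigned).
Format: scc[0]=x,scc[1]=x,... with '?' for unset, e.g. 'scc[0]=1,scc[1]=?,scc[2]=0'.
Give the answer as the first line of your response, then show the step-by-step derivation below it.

scc[0]=?,scc[1]=0,scc[2]=?,scc[3]=?,scc[4]=?,scc[5]=?,scc[6]=?

step 1: low=(low[0]=0,low[1]=3,low[2]=0,low[3]=0,low[4]=?,low[5]=?,low[6]=?); scc=(scc[0]=?,scc[1]=0,scc[2]=?,scc[3]=?,scc[4]=?,scc[5]=?,scc[6]=?)
step 2: low=(low[0]=0,low[1]=3,low[2]=0,low[3]=0,low[4]=?,low[5]=?,low[6]=?); scc=(scc[0]=?,scc[1]=0,scc[2]=?,scc[3]=?,scc[4]=?,scc[5]=?,scc[6]=?)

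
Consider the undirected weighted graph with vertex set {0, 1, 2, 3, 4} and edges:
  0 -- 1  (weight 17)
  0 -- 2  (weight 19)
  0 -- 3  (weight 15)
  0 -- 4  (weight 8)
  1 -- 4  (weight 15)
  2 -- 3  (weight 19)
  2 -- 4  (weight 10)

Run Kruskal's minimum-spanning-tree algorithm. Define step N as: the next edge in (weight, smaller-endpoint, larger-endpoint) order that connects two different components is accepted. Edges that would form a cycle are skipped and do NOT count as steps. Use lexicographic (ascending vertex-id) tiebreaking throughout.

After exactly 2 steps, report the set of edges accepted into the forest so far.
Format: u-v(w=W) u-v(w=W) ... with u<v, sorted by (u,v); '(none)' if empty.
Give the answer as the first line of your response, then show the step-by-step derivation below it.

0-4(w=8) 2-4(w=10)

step 1: add edge 0-4 (w=8); MST = {0-4(w=8)}
step 2: add edge 2-4 (w=10); MST = {0-4(w=8) 2-4(w=10)}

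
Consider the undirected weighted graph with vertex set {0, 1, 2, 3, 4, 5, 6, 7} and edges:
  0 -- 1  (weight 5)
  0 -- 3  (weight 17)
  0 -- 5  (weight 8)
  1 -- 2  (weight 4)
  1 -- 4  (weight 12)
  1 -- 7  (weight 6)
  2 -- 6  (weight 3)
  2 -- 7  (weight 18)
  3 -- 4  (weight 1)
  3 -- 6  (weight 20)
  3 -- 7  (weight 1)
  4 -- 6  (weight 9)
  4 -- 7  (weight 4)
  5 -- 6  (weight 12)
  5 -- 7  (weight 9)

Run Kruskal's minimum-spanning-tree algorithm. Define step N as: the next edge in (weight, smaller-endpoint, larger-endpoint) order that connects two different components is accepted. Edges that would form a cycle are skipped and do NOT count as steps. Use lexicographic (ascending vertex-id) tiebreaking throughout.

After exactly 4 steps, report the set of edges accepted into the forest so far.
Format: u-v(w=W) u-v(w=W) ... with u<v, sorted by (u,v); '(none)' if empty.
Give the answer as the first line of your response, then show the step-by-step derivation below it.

1-2(w=4) 2-6(w=3) 3-4(w=1) 3-7(w=1)

step 1: add edge 3-4 (w=1); MST = {3-4(w=1)}
step 2: add edge 3-7 (w=1); MST = {3-4(w=1) 3-7(w=1)}
step 3: add edge 2-6 (w=3); MST = {2-6(w=3) 3-4(w=1) 3-7(w=1)}
step 4: add edge 1-2 (w=4); MST = {1-2(w=4) 2-6(w=3) 3-4(w=1) 3-7(w=1)}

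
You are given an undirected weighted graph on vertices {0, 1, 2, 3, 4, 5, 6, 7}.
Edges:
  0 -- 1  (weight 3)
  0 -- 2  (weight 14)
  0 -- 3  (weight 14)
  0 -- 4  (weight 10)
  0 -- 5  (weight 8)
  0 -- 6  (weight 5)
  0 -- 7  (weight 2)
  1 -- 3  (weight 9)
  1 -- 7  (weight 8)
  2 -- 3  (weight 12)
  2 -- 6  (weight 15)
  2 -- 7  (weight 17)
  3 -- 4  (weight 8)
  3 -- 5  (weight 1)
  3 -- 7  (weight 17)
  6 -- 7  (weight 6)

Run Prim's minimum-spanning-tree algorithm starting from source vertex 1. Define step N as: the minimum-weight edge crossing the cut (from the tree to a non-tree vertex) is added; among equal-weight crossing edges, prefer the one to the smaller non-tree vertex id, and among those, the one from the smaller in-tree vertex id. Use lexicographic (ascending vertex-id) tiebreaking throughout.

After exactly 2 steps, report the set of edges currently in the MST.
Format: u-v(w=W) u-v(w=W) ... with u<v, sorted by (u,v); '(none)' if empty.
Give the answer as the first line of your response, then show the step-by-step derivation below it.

0-1(w=3) 0-7(w=2)

step 1: add edge 0-1 (w=3); MST = {0-1(w=3)}
step 2: add edge 0-7 (w=2); MST = {0-1(w=3) 0-7(w=2)}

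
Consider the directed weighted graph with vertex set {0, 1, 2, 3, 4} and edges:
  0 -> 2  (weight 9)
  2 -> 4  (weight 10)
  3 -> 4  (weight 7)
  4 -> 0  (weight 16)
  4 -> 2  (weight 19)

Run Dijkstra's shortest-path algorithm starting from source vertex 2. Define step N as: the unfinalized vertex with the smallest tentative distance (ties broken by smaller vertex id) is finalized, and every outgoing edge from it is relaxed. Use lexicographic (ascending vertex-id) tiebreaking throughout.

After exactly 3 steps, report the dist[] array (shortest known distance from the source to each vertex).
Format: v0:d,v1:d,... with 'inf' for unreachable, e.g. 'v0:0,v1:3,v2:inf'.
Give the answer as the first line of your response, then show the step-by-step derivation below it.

v0:26,v1:inf,v2:0,v3:inf,v4:10

step 1: dist = v0:inf,v1:inf,v2:0,v3:inf,v4:10
step 2: dist = v0:26,v1:inf,v2:0,v3:inf,v4:10
step 3: dist = v0:26,v1:inf,v2:0,v3:inf,v4:10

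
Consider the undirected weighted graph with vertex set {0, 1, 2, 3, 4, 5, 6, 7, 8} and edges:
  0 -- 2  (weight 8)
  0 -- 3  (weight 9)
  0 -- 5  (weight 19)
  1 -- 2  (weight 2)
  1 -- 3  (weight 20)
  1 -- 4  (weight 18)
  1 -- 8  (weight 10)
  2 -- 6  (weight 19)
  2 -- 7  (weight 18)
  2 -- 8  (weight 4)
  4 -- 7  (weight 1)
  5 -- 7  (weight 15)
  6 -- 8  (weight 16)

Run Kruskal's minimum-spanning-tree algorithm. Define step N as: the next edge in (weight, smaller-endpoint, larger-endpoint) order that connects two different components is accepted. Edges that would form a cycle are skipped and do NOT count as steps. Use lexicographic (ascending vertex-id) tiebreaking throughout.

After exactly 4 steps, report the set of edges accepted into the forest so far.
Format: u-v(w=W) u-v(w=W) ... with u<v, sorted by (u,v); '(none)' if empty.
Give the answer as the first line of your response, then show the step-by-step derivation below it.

0-2(w=8) 1-2(w=2) 2-8(w=4) 4-7(w=1)

step 1: add edge 4-7 (w=1); MST = {4-7(w=1)}
step 2: add edge 1-2 (w=2); MST = {1-2(w=2) 4-7(w=1)}
step 3: add edge 2-8 (w=4); MST = {1-2(w=2) 2-8(w=4) 4-7(w=1)}
step 4: add edge 0-2 (w=8); MST = {0-2(w=8) 1-2(w=2) 2-8(w=4) 4-7(w=1)}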